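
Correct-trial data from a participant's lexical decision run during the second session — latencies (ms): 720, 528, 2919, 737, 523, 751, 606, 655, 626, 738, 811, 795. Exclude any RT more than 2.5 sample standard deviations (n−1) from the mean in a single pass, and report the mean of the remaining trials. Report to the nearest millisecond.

n = 12, ΣRT = 10409, M = 867.417
Σ(x−M)² = 4692030.92; s = √(4692030.92/11) = 653.107
Cutoffs: 867.417 ± 2.5·653.107 → [-765.3, 2500.2]
Outside: 2919 → excluded.
Retained (n=11): Σ = 7490, mean = 7490/11 = 680.909

681 ms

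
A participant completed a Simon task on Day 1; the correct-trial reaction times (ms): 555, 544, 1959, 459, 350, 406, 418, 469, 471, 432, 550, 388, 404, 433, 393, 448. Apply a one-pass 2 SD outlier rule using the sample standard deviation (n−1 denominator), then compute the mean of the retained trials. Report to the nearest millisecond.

448 ms

n = 16, ΣRT = 8679, M = 542.438
Σ(x−M)² = 2193895.94; s = √(2193895.94/15) = 382.439
Cutoffs: 542.438 ± 2·382.439 → [-222.4, 1307.3]
Outside: 1959 → excluded.
Retained (n=15): Σ = 6720, mean = 6720/15 = 448.000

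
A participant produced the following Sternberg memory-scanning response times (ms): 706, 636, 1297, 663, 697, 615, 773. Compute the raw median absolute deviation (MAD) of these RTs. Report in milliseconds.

61 ms

Sorted: 615, 636, 663, 697, 706, 773, 1297 → median = 697
|x − 697|: 9, 61, 600, 34, 0, 82, 76
Sorted deviations: 0, 9, 34, 61, 76, 82, 600 → MAD = 61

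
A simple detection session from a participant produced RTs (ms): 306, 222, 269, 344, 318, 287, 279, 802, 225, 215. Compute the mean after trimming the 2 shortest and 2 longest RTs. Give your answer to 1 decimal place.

Sorted: 215, 222, 225, 269, 279, 287, 306, 318, 344, 802
Drop lowest 2 (215, 222) and highest 2 (344, 802)
Remaining (n=6): Σ = 1684, mean = 1684/6 = 280.667

280.7 ms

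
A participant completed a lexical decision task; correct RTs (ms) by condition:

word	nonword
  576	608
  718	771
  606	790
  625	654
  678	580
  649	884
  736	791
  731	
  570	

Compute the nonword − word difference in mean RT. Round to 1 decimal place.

M(word) = 5889/9 = 654.333
M(nonword) = 5078/7 = 725.429
Difference = 725.429 − 654.333 = 71.095 ms

71.1 ms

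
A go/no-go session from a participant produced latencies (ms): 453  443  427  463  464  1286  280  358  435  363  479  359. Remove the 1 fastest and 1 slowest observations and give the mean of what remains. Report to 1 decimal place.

424.4 ms

Sorted: 280, 358, 359, 363, 427, 435, 443, 453, 463, 464, 479, 1286
Drop lowest 1 (280) and highest 1 (1286)
Remaining (n=10): Σ = 4244, mean = 4244/10 = 424.400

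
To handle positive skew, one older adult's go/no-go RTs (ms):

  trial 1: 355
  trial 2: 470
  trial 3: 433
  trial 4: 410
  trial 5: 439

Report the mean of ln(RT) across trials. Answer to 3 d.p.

6.039

ln(RT): 5.8721, 6.1527, 6.0707, 6.0162, 6.0845
Σ ln(RT) = 30.1962
Mean = 30.1962/5 = 6.03925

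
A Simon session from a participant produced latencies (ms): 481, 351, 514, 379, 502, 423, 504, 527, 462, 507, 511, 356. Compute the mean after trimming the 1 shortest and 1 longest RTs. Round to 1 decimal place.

Sorted: 351, 356, 379, 423, 462, 481, 502, 504, 507, 511, 514, 527
Drop lowest 1 (351) and highest 1 (527)
Remaining (n=10): Σ = 4639, mean = 4639/10 = 463.900

463.9 ms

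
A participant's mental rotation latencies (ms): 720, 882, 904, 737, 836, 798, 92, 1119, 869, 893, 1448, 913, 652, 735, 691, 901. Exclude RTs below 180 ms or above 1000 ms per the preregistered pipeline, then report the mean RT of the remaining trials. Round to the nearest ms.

810 ms

Excluded: 92, 1119, 1448
Retained (n=13): Σ = 10531
Mean = 10531/13 = 810.0769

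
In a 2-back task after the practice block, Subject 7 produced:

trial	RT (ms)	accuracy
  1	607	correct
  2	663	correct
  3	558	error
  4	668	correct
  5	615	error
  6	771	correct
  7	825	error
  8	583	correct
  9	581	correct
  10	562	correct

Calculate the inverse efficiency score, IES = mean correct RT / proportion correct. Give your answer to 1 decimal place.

905.1 ms

Correct trials (n=7): 607, 663, 668, 771, 583, 581, 562
Mean correct RT = 4435/7 = 633.5714 ms
Proportion correct = 7/10
IES = 633.5714 / (7/10) = 905.102 ms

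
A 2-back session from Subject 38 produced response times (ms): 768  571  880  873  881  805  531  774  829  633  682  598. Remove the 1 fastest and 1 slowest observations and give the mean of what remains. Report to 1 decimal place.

741.3 ms

Sorted: 531, 571, 598, 633, 682, 768, 774, 805, 829, 873, 880, 881
Drop lowest 1 (531) and highest 1 (881)
Remaining (n=10): Σ = 7413, mean = 7413/10 = 741.300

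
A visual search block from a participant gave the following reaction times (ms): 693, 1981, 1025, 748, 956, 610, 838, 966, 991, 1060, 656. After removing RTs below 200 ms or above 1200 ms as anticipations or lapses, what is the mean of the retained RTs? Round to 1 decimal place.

854.3 ms

Excluded: 1981
Retained (n=10): Σ = 8543
Mean = 8543/10 = 854.3000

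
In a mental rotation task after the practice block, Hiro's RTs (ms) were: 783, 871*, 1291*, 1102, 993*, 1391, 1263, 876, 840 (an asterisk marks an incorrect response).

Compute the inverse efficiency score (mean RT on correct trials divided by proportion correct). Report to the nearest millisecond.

1564 ms

Correct trials (n=6): 783, 1102, 1391, 1263, 876, 840
Mean correct RT = 6255/6 = 1042.5000 ms
Proportion correct = 6/9
IES = 1042.5000 / (6/9) = 1563.750 ms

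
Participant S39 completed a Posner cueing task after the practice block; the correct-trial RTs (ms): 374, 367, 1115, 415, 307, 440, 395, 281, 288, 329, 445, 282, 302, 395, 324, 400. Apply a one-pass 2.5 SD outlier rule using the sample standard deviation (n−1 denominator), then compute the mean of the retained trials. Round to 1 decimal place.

n = 16, ΣRT = 6459, M = 403.688
Σ(x−M)² = 586371.44; s = √(586371.44/15) = 197.716
Cutoffs: 403.688 ± 2.5·197.716 → [-90.6, 898.0]
Outside: 1115 → excluded.
Retained (n=15): Σ = 5344, mean = 5344/15 = 356.267

356.3 ms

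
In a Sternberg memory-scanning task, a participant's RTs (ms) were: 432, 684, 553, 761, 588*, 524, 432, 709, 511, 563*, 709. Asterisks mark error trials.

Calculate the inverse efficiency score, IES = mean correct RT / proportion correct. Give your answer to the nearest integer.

722 ms

Correct trials (n=9): 432, 684, 553, 761, 524, 432, 709, 511, 709
Mean correct RT = 5315/9 = 590.5556 ms
Proportion correct = 9/11
IES = 590.5556 / (9/11) = 721.790 ms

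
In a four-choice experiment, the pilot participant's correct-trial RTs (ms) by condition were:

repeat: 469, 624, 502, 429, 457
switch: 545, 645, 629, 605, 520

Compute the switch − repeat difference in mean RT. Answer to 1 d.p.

M(repeat) = 2481/5 = 496.200
M(switch) = 2944/5 = 588.800
Difference = 588.800 − 496.200 = 92.600 ms

92.6 ms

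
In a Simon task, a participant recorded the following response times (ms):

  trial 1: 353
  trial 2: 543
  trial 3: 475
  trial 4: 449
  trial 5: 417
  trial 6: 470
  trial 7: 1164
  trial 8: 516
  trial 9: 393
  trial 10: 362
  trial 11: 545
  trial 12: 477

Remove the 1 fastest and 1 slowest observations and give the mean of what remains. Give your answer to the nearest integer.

Sorted: 353, 362, 393, 417, 449, 470, 475, 477, 516, 543, 545, 1164
Drop lowest 1 (353) and highest 1 (1164)
Remaining (n=10): Σ = 4647, mean = 4647/10 = 464.700

465 ms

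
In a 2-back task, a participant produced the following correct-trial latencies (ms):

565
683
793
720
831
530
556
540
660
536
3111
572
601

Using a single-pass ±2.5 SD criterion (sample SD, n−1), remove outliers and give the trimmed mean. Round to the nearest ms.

n = 13, ΣRT = 10698, M = 822.923
Σ(x−M)² = 5791130.92; s = √(5791130.92/12) = 694.690
Cutoffs: 822.923 ± 2.5·694.690 → [-913.8, 2559.6]
Outside: 3111 → excluded.
Retained (n=12): Σ = 7587, mean = 7587/12 = 632.250

632 ms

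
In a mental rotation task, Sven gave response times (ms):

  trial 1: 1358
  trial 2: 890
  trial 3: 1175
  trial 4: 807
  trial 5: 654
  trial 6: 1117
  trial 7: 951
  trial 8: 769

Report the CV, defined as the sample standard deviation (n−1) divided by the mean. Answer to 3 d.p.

0.244

n = 8, Σ = 7721, M = 965.1250
Σ(x−M)² = 387574.875; s = √(387574.875/7) = 235.3037
CV = 235.3037 / 965.1250 = 0.24381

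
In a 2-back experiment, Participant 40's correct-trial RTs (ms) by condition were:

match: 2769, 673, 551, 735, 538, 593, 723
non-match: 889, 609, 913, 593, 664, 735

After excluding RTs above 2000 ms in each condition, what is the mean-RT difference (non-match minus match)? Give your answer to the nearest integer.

match: exclude 2769
M(match) = 3813/6 = 635.500
M(non-match) = 4403/6 = 733.833
Difference = 733.833 − 635.500 = 98.333 ms

98 ms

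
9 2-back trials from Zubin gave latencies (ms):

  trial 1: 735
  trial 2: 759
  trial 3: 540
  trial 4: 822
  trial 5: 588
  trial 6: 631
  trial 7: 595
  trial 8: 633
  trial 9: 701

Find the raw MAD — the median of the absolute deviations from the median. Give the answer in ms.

Sorted: 540, 588, 595, 631, 633, 701, 735, 759, 822 → median = 633
|x − 633|: 102, 126, 93, 189, 45, 2, 38, 0, 68
Sorted deviations: 0, 2, 38, 45, 68, 93, 102, 126, 189 → MAD = 68

68 ms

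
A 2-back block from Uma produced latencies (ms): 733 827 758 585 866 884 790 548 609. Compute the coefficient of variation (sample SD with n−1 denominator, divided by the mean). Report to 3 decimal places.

0.170

n = 9, Σ = 6600, M = 733.3333
Σ(x−M)² = 124704.000; s = √(124704.000/8) = 124.8519
CV = 124.8519 / 733.3333 = 0.17025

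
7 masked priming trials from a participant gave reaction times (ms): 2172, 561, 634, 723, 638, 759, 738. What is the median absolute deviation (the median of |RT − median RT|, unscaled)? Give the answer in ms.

85 ms

Sorted: 561, 634, 638, 723, 738, 759, 2172 → median = 723
|x − 723|: 1449, 162, 89, 0, 85, 36, 15
Sorted deviations: 0, 15, 36, 85, 89, 162, 1449 → MAD = 85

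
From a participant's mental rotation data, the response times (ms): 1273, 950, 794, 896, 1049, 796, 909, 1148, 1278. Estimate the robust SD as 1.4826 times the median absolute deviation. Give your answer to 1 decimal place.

228.3 ms

Sorted: 794, 796, 896, 909, 950, 1049, 1148, 1273, 1278 → median = 950
|x − 950| sorted: 0, 41, 54, 99, 154, 156, 198, 323, 328 → MAD = 154
Robust SD ≈ 1.4826 × 154 = 228.320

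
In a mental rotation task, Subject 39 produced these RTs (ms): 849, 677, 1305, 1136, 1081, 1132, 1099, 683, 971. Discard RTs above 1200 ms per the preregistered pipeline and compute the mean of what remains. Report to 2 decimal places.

953.50 ms

Excluded: 1305
Retained (n=8): Σ = 7628
Mean = 7628/8 = 953.5000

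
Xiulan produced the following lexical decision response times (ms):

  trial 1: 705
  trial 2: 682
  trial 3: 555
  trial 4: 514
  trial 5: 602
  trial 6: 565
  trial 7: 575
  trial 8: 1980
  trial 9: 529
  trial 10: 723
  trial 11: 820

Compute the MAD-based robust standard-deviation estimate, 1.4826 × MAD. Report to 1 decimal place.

118.6 ms

Sorted: 514, 529, 555, 565, 575, 602, 682, 705, 723, 820, 1980 → median = 602
|x − 602| sorted: 0, 27, 37, 47, 73, 80, 88, 103, 121, 218, 1378 → MAD = 80
Robust SD ≈ 1.4826 × 80 = 118.608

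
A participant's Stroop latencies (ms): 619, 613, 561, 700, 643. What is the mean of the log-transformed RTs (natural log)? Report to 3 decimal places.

6.439

ln(RT): 6.4281, 6.4184, 6.3297, 6.5511, 6.4661
Σ ln(RT) = 32.1934
Mean = 32.1934/5 = 6.43868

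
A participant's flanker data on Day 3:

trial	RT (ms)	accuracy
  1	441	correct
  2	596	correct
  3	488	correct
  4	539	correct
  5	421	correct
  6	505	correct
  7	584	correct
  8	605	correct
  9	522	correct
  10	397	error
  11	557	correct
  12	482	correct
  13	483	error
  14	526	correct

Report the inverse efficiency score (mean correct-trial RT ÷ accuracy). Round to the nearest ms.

609 ms

Correct trials (n=12): 441, 596, 488, 539, 421, 505, 584, 605, 522, 557, 482, 526
Mean correct RT = 6266/12 = 522.1667 ms
Proportion correct = 12/14
IES = 522.1667 / (12/14) = 609.194 ms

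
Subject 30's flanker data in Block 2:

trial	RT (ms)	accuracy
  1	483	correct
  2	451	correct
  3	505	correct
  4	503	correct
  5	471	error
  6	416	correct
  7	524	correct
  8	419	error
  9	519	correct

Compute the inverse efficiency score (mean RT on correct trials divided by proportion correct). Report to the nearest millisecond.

625 ms

Correct trials (n=7): 483, 451, 505, 503, 416, 524, 519
Mean correct RT = 3401/7 = 485.8571 ms
Proportion correct = 7/9
IES = 485.8571 / (7/9) = 624.673 ms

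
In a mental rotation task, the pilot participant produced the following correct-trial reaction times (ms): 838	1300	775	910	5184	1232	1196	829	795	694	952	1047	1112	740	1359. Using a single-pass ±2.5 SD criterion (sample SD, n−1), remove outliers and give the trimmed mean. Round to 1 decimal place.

984.2 ms

n = 15, ΣRT = 18963, M = 1264.200
Σ(x−M)² = 17104480.40; s = √(17104480.40/14) = 1105.327
Cutoffs: 1264.200 ± 2.5·1105.327 → [-1499.1, 4027.5]
Outside: 5184 → excluded.
Retained (n=14): Σ = 13779, mean = 13779/14 = 984.214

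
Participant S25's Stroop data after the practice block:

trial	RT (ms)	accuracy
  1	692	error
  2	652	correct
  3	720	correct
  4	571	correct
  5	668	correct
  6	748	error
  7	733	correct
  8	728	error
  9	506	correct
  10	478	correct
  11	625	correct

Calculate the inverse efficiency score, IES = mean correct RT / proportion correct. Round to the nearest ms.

Correct trials (n=8): 652, 720, 571, 668, 733, 506, 478, 625
Mean correct RT = 4953/8 = 619.1250 ms
Proportion correct = 8/11
IES = 619.1250 / (8/11) = 851.297 ms

851 ms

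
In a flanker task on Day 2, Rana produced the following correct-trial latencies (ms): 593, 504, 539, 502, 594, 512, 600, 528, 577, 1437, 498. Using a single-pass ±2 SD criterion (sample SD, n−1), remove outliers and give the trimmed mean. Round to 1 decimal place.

544.7 ms

n = 11, ΣRT = 6884, M = 625.818
Σ(x−M)² = 739723.64; s = √(739723.64/10) = 271.979
Cutoffs: 625.818 ± 2·271.979 → [81.9, 1169.8]
Outside: 1437 → excluded.
Retained (n=10): Σ = 5447, mean = 5447/10 = 544.700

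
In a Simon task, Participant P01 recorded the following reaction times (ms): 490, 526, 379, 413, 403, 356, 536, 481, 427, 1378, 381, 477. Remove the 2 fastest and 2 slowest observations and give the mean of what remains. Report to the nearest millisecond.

Sorted: 356, 379, 381, 403, 413, 427, 477, 481, 490, 526, 536, 1378
Drop lowest 2 (356, 379) and highest 2 (536, 1378)
Remaining (n=8): Σ = 3598, mean = 3598/8 = 449.750

450 ms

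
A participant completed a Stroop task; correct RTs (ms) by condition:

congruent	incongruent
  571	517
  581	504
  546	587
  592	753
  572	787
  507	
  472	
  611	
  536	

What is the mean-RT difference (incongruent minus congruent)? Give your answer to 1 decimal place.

M(congruent) = 4988/9 = 554.222
M(incongruent) = 3148/5 = 629.600
Difference = 629.600 − 554.222 = 75.378 ms

75.4 ms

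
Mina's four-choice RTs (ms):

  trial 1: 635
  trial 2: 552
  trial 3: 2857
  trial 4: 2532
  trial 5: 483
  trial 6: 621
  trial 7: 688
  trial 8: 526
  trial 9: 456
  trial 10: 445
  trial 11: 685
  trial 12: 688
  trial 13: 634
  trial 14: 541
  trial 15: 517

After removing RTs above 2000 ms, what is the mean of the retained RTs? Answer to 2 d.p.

574.69 ms

Excluded: 2532, 2857
Retained (n=13): Σ = 7471
Mean = 7471/13 = 574.6923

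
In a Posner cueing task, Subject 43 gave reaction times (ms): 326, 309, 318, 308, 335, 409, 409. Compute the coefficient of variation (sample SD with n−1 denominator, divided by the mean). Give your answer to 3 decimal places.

n = 7, Σ = 2414, M = 344.8571
Σ(x−M)² = 12046.857; s = √(12046.857/6) = 44.8086
CV = 44.8086 / 344.8571 = 0.12993

0.130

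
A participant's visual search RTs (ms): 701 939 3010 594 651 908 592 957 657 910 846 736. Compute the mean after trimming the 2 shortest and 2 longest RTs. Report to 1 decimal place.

Sorted: 592, 594, 651, 657, 701, 736, 846, 908, 910, 939, 957, 3010
Drop lowest 2 (592, 594) and highest 2 (957, 3010)
Remaining (n=8): Σ = 6348, mean = 6348/8 = 793.500

793.5 ms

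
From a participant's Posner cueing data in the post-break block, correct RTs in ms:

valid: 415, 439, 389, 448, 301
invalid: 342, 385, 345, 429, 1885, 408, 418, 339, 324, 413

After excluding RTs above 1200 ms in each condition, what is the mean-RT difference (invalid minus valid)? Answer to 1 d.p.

-20.3 ms

invalid: exclude 1885
M(valid) = 1992/5 = 398.400
M(invalid) = 3403/9 = 378.111
Difference = 378.111 − 398.400 = -20.289 ms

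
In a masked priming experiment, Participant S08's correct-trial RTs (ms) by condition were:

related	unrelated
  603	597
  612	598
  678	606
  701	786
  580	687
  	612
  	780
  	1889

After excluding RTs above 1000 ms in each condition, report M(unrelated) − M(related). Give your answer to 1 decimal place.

31.8 ms

unrelated: exclude 1889
M(related) = 3174/5 = 634.800
M(unrelated) = 4666/7 = 666.571
Difference = 666.571 − 634.800 = 31.771 ms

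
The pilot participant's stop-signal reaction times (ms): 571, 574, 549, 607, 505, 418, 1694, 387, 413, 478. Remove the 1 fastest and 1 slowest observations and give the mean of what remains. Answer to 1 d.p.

Sorted: 387, 413, 418, 478, 505, 549, 571, 574, 607, 1694
Drop lowest 1 (387) and highest 1 (1694)
Remaining (n=8): Σ = 4115, mean = 4115/8 = 514.375

514.4 ms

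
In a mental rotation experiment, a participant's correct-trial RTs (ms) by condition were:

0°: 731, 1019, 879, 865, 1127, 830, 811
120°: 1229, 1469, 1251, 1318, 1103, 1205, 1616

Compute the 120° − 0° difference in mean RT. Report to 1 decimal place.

418.4 ms

M(0°) = 6262/7 = 894.571
M(120°) = 9191/7 = 1313.000
Difference = 1313.000 − 894.571 = 418.429 ms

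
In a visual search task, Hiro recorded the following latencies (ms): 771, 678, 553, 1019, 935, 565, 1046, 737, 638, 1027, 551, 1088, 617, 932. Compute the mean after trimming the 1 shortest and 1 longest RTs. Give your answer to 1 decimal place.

Sorted: 551, 553, 565, 617, 638, 678, 737, 771, 932, 935, 1019, 1027, 1046, 1088
Drop lowest 1 (551) and highest 1 (1088)
Remaining (n=12): Σ = 9518, mean = 9518/12 = 793.167

793.2 ms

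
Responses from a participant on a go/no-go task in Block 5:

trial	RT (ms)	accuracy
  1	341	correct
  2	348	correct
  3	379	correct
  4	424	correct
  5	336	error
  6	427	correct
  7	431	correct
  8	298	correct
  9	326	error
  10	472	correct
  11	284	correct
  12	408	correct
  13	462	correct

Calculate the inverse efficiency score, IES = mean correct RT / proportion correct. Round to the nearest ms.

Correct trials (n=11): 341, 348, 379, 424, 427, 431, 298, 472, 284, 408, 462
Mean correct RT = 4274/11 = 388.5455 ms
Proportion correct = 11/13
IES = 388.5455 / (11/13) = 459.190 ms

459 ms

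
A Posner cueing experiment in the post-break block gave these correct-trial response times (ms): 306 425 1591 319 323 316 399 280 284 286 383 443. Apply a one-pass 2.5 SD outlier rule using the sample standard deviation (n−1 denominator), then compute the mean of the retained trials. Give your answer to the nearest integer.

n = 12, ΣRT = 5355, M = 446.250
Σ(x−M)² = 1464810.25; s = √(1464810.25/11) = 364.917
Cutoffs: 446.250 ± 2.5·364.917 → [-466.0, 1358.5]
Outside: 1591 → excluded.
Retained (n=11): Σ = 3764, mean = 3764/11 = 342.182

342 ms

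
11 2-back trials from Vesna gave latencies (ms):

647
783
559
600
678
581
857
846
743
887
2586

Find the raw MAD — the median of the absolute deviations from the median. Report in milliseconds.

Sorted: 559, 581, 600, 647, 678, 743, 783, 846, 857, 887, 2586 → median = 743
|x − 743|: 96, 40, 184, 143, 65, 162, 114, 103, 0, 144, 1843
Sorted deviations: 0, 40, 65, 96, 103, 114, 143, 144, 162, 184, 1843 → MAD = 114

114 ms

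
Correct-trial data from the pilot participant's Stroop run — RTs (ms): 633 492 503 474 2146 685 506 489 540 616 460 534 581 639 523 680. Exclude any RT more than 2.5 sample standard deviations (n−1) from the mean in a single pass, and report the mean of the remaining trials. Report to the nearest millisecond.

n = 16, ΣRT = 10501, M = 656.312
Σ(x−M)² = 2447821.44; s = √(2447821.44/15) = 403.965
Cutoffs: 656.312 ± 2.5·403.965 → [-353.6, 1666.2]
Outside: 2146 → excluded.
Retained (n=15): Σ = 8355, mean = 8355/15 = 557.000

557 ms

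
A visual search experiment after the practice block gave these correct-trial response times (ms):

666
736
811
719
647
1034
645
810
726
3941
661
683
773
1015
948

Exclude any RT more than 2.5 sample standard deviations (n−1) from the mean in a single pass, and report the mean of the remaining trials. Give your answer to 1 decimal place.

776.7 ms

n = 15, ΣRT = 14815, M = 987.667
Σ(x−M)² = 9575967.33; s = √(9575967.33/14) = 827.042
Cutoffs: 987.667 ± 2.5·827.042 → [-1079.9, 3055.3]
Outside: 3941 → excluded.
Retained (n=14): Σ = 10874, mean = 10874/14 = 776.714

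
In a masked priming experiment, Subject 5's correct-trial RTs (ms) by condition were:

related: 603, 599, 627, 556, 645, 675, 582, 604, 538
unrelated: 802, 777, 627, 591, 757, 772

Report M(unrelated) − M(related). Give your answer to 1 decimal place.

M(related) = 5429/9 = 603.222
M(unrelated) = 4326/6 = 721.000
Difference = 721.000 − 603.222 = 117.778 ms

117.8 ms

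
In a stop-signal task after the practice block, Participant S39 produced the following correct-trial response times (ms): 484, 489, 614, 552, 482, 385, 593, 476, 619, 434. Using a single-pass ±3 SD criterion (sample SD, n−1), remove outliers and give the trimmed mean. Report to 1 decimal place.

n = 10, ΣRT = 5128, M = 512.800
Σ(x−M)² = 55729.60; s = √(55729.60/9) = 78.690
Cutoffs: 512.800 ± 3·78.690 → [276.7, 748.9]
No RTs fall outside the cutoffs; all 10 retained. Mean = 5128/10 = 512.800

512.8 ms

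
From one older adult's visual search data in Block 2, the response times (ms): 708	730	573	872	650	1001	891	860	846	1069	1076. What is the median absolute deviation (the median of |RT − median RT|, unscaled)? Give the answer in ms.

141 ms

Sorted: 573, 650, 708, 730, 846, 860, 872, 891, 1001, 1069, 1076 → median = 860
|x − 860|: 152, 130, 287, 12, 210, 141, 31, 0, 14, 209, 216
Sorted deviations: 0, 12, 14, 31, 130, 141, 152, 209, 210, 216, 287 → MAD = 141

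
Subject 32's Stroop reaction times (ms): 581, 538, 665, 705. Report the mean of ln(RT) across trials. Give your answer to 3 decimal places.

6.428

ln(RT): 6.3648, 6.2879, 6.4998, 6.5582
Σ ln(RT) = 25.7106
Mean = 25.7106/4 = 6.42765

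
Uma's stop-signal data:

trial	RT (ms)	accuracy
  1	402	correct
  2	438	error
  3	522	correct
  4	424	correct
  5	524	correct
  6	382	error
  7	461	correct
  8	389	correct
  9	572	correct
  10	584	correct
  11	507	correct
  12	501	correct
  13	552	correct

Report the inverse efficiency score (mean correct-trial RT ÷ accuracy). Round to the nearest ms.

584 ms

Correct trials (n=11): 402, 522, 424, 524, 461, 389, 572, 584, 507, 501, 552
Mean correct RT = 5438/11 = 494.3636 ms
Proportion correct = 11/13
IES = 494.3636 / (11/13) = 584.248 ms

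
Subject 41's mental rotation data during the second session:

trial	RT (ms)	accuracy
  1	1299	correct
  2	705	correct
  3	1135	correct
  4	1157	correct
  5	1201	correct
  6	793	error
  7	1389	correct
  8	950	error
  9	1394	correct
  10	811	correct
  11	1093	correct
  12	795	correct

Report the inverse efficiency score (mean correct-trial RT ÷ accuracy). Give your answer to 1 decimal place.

1317.5 ms

Correct trials (n=10): 1299, 705, 1135, 1157, 1201, 1389, 1394, 811, 1093, 795
Mean correct RT = 10979/10 = 1097.9000 ms
Proportion correct = 10/12
IES = 1097.9000 / (10/12) = 1317.480 ms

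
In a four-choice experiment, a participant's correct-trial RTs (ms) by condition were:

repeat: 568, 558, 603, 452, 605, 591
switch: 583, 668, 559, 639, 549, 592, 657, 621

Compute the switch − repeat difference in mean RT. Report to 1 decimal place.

M(repeat) = 3377/6 = 562.833
M(switch) = 4868/8 = 608.500
Difference = 608.500 − 562.833 = 45.667 ms

45.7 ms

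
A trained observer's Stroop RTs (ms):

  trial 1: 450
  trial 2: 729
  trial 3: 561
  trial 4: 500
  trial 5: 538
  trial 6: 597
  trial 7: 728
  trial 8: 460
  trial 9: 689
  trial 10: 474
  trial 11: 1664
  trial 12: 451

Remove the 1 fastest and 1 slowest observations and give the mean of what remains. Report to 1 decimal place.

Sorted: 450, 451, 460, 474, 500, 538, 561, 597, 689, 728, 729, 1664
Drop lowest 1 (450) and highest 1 (1664)
Remaining (n=10): Σ = 5727, mean = 5727/10 = 572.700

572.7 ms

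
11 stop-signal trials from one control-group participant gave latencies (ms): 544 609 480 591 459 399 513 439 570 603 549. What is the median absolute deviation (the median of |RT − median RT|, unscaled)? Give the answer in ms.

Sorted: 399, 439, 459, 480, 513, 544, 549, 570, 591, 603, 609 → median = 544
|x − 544|: 0, 65, 64, 47, 85, 145, 31, 105, 26, 59, 5
Sorted deviations: 0, 5, 26, 31, 47, 59, 64, 65, 85, 105, 145 → MAD = 59

59 ms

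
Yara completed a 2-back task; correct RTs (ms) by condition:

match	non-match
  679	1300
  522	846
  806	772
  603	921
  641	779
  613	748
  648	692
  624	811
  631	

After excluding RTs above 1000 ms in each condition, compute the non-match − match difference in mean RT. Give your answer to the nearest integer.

155 ms

non-match: exclude 1300
M(match) = 5767/9 = 640.778
M(non-match) = 5569/7 = 795.571
Difference = 795.571 − 640.778 = 154.794 ms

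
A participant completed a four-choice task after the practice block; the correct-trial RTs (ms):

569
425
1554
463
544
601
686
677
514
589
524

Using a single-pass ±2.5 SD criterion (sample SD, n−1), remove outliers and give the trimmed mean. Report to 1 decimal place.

n = 11, ΣRT = 7146, M = 649.636
Σ(x−M)² = 963124.55; s = √(963124.55/10) = 310.342
Cutoffs: 649.636 ± 2.5·310.342 → [-126.2, 1425.5]
Outside: 1554 → excluded.
Retained (n=10): Σ = 5592, mean = 5592/10 = 559.200

559.2 ms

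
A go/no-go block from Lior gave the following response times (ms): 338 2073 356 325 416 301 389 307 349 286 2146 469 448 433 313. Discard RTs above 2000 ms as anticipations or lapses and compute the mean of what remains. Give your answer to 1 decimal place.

Excluded: 2073, 2146
Retained (n=13): Σ = 4730
Mean = 4730/13 = 363.8462

363.8 ms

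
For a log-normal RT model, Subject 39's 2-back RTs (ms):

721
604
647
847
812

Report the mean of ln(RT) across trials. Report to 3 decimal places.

6.580

ln(RT): 6.5806, 6.4036, 6.4723, 6.7417, 6.6995
Σ ln(RT) = 32.8978
Mean = 32.8978/5 = 6.57955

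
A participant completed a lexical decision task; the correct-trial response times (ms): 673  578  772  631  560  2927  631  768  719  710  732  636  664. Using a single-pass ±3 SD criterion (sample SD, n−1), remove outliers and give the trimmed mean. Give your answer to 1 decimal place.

n = 13, ΣRT = 11001, M = 846.231
Σ(x−M)² = 4742964.31; s = √(4742964.31/12) = 628.687
Cutoffs: 846.231 ± 3·628.687 → [-1039.8, 2732.3]
Outside: 2927 → excluded.
Retained (n=12): Σ = 8074, mean = 8074/12 = 672.833

672.8 ms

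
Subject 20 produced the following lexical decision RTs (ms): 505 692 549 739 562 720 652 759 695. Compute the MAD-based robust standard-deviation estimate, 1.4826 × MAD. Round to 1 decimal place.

69.7 ms

Sorted: 505, 549, 562, 652, 692, 695, 720, 739, 759 → median = 692
|x − 692| sorted: 0, 3, 28, 40, 47, 67, 130, 143, 187 → MAD = 47
Robust SD ≈ 1.4826 × 47 = 69.682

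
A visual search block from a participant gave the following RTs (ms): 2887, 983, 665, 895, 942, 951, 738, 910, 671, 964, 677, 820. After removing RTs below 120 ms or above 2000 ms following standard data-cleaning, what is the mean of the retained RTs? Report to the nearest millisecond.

838 ms

Excluded: 2887
Retained (n=11): Σ = 9216
Mean = 9216/11 = 837.8182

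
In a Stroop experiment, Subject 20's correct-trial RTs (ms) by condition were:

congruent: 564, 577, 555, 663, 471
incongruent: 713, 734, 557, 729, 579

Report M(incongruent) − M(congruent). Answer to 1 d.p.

96.4 ms

M(congruent) = 2830/5 = 566.000
M(incongruent) = 3312/5 = 662.400
Difference = 662.400 − 566.000 = 96.400 ms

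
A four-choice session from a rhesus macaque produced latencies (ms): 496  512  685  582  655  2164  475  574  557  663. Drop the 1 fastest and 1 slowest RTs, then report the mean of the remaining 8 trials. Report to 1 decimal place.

590.5 ms

Sorted: 475, 496, 512, 557, 574, 582, 655, 663, 685, 2164
Drop lowest 1 (475) and highest 1 (2164)
Remaining (n=8): Σ = 4724, mean = 4724/8 = 590.500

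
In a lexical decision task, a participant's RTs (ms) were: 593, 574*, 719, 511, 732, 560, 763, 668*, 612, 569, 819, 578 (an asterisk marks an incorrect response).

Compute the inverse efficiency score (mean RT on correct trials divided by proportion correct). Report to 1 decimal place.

Correct trials (n=10): 593, 719, 511, 732, 560, 763, 612, 569, 819, 578
Mean correct RT = 6456/10 = 645.6000 ms
Proportion correct = 10/12
IES = 645.6000 / (10/12) = 774.720 ms

774.7 ms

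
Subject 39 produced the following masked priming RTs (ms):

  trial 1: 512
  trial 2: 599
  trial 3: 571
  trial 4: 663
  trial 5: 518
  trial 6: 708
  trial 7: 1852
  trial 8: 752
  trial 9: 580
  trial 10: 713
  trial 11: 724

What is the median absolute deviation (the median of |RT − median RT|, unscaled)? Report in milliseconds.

Sorted: 512, 518, 571, 580, 599, 663, 708, 713, 724, 752, 1852 → median = 663
|x − 663|: 151, 64, 92, 0, 145, 45, 1189, 89, 83, 50, 61
Sorted deviations: 0, 45, 50, 61, 64, 83, 89, 92, 145, 151, 1189 → MAD = 83

83 ms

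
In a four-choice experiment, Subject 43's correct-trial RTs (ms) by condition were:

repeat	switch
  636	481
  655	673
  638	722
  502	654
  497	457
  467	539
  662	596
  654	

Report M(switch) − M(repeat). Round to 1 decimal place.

-0.0 ms

M(repeat) = 4711/8 = 588.875
M(switch) = 4122/7 = 588.857
Difference = 588.857 − 588.875 = -0.018 ms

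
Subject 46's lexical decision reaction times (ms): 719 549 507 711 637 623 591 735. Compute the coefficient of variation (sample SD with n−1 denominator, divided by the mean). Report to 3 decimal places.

0.132

n = 8, Σ = 5072, M = 634.0000
Σ(x−M)² = 48688.000; s = √(48688.000/7) = 83.3992
CV = 83.3992 / 634.0000 = 0.13154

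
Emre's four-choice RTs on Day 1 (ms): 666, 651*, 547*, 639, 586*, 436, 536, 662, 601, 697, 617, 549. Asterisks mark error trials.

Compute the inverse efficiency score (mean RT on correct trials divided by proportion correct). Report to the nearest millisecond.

800 ms

Correct trials (n=9): 666, 639, 436, 536, 662, 601, 697, 617, 549
Mean correct RT = 5403/9 = 600.3333 ms
Proportion correct = 9/12
IES = 600.3333 / (9/12) = 800.444 ms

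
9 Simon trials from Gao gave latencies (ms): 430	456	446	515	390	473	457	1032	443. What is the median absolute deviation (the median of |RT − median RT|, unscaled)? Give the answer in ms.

17 ms

Sorted: 390, 430, 443, 446, 456, 457, 473, 515, 1032 → median = 456
|x − 456|: 26, 0, 10, 59, 66, 17, 1, 576, 13
Sorted deviations: 0, 1, 10, 13, 17, 26, 59, 66, 576 → MAD = 17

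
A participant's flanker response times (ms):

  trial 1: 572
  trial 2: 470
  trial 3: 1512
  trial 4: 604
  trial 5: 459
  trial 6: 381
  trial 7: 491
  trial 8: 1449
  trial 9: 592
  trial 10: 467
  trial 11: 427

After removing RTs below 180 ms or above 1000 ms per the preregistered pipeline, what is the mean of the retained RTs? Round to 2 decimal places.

Excluded: 1449, 1512
Retained (n=9): Σ = 4463
Mean = 4463/9 = 495.8889

495.89 ms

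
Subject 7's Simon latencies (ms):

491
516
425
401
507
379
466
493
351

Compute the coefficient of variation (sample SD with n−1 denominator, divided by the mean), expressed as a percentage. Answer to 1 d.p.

13.5%

n = 9, Σ = 4029, M = 447.6667
Σ(x−M)² = 29210.000; s = √(29210.000/8) = 60.4256
CV = 60.4256 / 447.6667 = 0.13498 = 13.498%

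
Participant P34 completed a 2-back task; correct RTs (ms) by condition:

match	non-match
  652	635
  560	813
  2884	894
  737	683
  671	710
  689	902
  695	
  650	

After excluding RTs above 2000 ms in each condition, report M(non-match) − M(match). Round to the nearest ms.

match: exclude 2884
M(match) = 4654/7 = 664.857
M(non-match) = 4637/6 = 772.833
Difference = 772.833 − 664.857 = 107.976 ms

108 ms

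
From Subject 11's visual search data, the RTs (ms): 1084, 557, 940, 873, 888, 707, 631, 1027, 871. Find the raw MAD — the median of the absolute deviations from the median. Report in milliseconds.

Sorted: 557, 631, 707, 871, 873, 888, 940, 1027, 1084 → median = 873
|x − 873|: 211, 316, 67, 0, 15, 166, 242, 154, 2
Sorted deviations: 0, 2, 15, 67, 154, 166, 211, 242, 316 → MAD = 154

154 ms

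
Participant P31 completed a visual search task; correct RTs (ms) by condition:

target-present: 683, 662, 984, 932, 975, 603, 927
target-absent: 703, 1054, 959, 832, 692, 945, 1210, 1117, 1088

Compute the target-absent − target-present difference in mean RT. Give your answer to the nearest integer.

M(target-present) = 5766/7 = 823.714
M(target-absent) = 8600/9 = 955.556
Difference = 955.556 − 823.714 = 131.841 ms

132 ms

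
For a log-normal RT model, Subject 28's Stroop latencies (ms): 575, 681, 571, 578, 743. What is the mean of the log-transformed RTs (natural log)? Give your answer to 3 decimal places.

ln(RT): 6.3544, 6.5236, 6.3474, 6.3596, 6.6107
Σ ln(RT) = 32.1956
Mean = 32.1956/5 = 6.43912

6.439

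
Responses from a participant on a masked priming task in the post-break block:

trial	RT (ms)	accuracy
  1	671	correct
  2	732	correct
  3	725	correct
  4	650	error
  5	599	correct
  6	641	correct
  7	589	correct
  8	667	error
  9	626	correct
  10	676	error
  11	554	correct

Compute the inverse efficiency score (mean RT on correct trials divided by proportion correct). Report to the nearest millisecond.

Correct trials (n=8): 671, 732, 725, 599, 641, 589, 626, 554
Mean correct RT = 5137/8 = 642.1250 ms
Proportion correct = 8/11
IES = 642.1250 / (8/11) = 882.922 ms

883 ms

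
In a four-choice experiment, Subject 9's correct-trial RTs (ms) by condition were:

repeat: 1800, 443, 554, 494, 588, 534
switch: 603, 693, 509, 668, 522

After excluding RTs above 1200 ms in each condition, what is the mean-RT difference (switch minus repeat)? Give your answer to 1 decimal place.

repeat: exclude 1800
M(repeat) = 2613/5 = 522.600
M(switch) = 2995/5 = 599.000
Difference = 599.000 − 522.600 = 76.400 ms

76.4 ms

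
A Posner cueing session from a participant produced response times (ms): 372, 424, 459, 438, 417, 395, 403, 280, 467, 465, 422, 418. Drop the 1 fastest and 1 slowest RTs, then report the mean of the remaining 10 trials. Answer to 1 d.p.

Sorted: 280, 372, 395, 403, 417, 418, 422, 424, 438, 459, 465, 467
Drop lowest 1 (280) and highest 1 (467)
Remaining (n=10): Σ = 4213, mean = 4213/10 = 421.300

421.3 ms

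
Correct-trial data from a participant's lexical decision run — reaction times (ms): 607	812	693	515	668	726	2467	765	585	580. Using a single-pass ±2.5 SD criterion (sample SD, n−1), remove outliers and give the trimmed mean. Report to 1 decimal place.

661.2 ms

n = 10, ΣRT = 8418, M = 841.800
Σ(x−M)² = 3010233.60; s = √(3010233.60/9) = 578.334
Cutoffs: 841.800 ± 2.5·578.334 → [-604.0, 2287.6]
Outside: 2467 → excluded.
Retained (n=9): Σ = 5951, mean = 5951/9 = 661.222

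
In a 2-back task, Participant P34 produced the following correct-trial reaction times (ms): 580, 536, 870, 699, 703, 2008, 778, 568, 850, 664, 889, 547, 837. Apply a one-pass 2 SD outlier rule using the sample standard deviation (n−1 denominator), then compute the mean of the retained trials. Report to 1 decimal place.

710.1 ms

n = 13, ΣRT = 10529, M = 809.923
Σ(x−M)² = 1749192.92; s = √(1749192.92/12) = 381.793
Cutoffs: 809.923 ± 2·381.793 → [46.3, 1573.5]
Outside: 2008 → excluded.
Retained (n=12): Σ = 8521, mean = 8521/12 = 710.083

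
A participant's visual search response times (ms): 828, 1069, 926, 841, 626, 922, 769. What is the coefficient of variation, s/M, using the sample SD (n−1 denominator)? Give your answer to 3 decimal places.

0.163

n = 7, Σ = 5981, M = 854.4286
Σ(x−M)² = 116085.714; s = √(116085.714/6) = 139.0957
CV = 139.0957 / 854.4286 = 0.16279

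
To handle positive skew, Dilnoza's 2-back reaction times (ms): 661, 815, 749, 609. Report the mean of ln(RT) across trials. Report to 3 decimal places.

ln(RT): 6.4938, 6.7032, 6.6187, 6.4118
Σ ln(RT) = 26.2275
Mean = 26.2275/4 = 6.55687

6.557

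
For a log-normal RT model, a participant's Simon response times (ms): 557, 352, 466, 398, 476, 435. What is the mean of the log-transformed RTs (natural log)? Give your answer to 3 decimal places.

ln(RT): 6.3226, 5.8636, 6.1442, 5.9865, 6.1654, 6.0753
Σ ln(RT) = 36.5576
Mean = 36.5576/6 = 6.09293

6.093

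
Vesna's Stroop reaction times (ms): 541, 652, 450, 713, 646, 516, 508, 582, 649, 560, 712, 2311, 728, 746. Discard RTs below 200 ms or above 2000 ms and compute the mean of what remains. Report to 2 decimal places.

Excluded: 2311
Retained (n=13): Σ = 8003
Mean = 8003/13 = 615.6154

615.62 ms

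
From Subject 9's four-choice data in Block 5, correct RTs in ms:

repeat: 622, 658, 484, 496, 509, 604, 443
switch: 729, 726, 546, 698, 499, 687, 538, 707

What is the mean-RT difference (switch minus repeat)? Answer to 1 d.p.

96.1 ms

M(repeat) = 3816/7 = 545.143
M(switch) = 5130/8 = 641.250
Difference = 641.250 − 545.143 = 96.107 ms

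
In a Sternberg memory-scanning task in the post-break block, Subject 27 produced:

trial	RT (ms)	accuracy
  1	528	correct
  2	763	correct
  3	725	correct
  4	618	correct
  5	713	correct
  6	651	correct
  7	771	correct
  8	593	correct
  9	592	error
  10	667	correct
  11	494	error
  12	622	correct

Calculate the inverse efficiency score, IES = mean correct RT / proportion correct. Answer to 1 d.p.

Correct trials (n=10): 528, 763, 725, 618, 713, 651, 771, 593, 667, 622
Mean correct RT = 6651/10 = 665.1000 ms
Proportion correct = 10/12
IES = 665.1000 / (10/12) = 798.120 ms

798.1 ms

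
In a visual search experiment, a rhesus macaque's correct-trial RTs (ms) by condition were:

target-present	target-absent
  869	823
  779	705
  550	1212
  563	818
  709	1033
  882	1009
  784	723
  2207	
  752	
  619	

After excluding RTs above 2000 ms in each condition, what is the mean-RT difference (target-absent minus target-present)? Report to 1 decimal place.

180.3 ms

target-present: exclude 2207
M(target-present) = 6507/9 = 723.000
M(target-absent) = 6323/7 = 903.286
Difference = 903.286 − 723.000 = 180.286 ms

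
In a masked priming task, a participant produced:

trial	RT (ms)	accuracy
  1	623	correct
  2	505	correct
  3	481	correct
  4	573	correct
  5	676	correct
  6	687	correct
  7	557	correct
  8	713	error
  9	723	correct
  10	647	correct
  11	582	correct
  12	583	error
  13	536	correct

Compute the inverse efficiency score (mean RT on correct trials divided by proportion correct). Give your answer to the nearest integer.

Correct trials (n=11): 623, 505, 481, 573, 676, 687, 557, 723, 647, 582, 536
Mean correct RT = 6590/11 = 599.0909 ms
Proportion correct = 11/13
IES = 599.0909 / (11/13) = 708.017 ms

708 ms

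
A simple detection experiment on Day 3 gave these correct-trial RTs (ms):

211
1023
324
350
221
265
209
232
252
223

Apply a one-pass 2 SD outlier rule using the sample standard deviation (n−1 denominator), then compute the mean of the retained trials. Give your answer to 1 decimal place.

n = 10, ΣRT = 3310, M = 331.000
Σ(x−M)² = 552720.00; s = √(552720.00/9) = 247.817
Cutoffs: 331.000 ± 2·247.817 → [-164.6, 826.6]
Outside: 1023 → excluded.
Retained (n=9): Σ = 2287, mean = 2287/9 = 254.111

254.1 ms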